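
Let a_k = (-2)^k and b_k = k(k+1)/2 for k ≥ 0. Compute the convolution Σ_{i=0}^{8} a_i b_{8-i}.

This is [x^8] in the product of the two ordinary generating functions.
Σ = 1·36 − 2·28 + 4·21 − 8·15 + 16·10 − 32·6 + 64·3 − 128·1 + 256·0 = -24.

-24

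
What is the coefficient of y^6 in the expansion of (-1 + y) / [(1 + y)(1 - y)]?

-1

The denominator gives the recurrence a_n = a_(n−2) for n ≥ 3; the numerator fixes a_0 = -1, a_1 = 1, a_2 = -1.
Iterating: -1, 1, -1, 1, -1, 1, -1, so a_6 = -1.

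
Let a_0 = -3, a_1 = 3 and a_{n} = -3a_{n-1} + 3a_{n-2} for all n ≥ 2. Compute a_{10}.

The ordinary generating function has denominator 1 + 3t - 3t^2.
Iterating the recurrence: a_0,…,a_{10} = -3, 3, -18, 63, -243, 918, -3483, 13203, -50058, 189783, -719523.

-719523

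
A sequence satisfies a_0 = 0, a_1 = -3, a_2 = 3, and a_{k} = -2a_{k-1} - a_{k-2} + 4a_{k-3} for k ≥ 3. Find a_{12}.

The ordinary generating function has denominator 1 + 2t + t^2 - 4t^3.
Iterating the recurrence: a_0,…,a_{12} = 0, -3, 3, -3, -9, 33, -69, 69, 63, -471, 1155, -1587, 135.

135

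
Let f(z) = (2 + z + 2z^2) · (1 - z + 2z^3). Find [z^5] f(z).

4

(2 + z + 2z^2) has coefficients 2,1,2 for degrees 0…2.
(1 - z + 2z^3) has coefficients 1,-1,0,2,0,0 for degrees 0…5.
[z^5] = 2·0 + 1·0 + 2·2 = 4.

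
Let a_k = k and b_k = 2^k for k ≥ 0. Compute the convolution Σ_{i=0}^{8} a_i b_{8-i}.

502

The convolution is the t^8 coefficient of A(t)B(t).
Σ = 0·256 + 1·128 + 2·64 + 3·32 + 4·16 + 5·8 + 6·4 + 7·2 + 8·1 = 502.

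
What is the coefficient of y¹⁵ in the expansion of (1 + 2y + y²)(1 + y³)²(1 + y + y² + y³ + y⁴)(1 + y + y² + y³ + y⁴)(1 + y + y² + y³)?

50

(1 + 2y + y²) has coefficients 1,2,1 for degrees 0…2.
(1 + y³)² has coefficients 1,0,0,2,0,0,1,0,0,0,0,0,0,0,0,0 for degrees 0…15.
Multiplying by (1 + y + y² + y³ + y⁴) gives running coefficients 1,1,1,3,3,2,3,3,1,1,1,0,0,0,0,0 for degrees 0…15.
Multiplying by (1 + y + y² + y³ + y⁴) gives running coefficients 1,2,3,6,9,10,12,14,12,10,9,6,3,2,1,0 for degrees 0…15.
Finally multiplying by (1 + y + y² + y³), the product of all factors after the first has coefficients 1,3,6,12,20,28,37,45,48,48,45,37,28,20,12,6 for degrees 0…15.
[y¹⁵] = 1·6 + 2·12 + 1·20 = 50.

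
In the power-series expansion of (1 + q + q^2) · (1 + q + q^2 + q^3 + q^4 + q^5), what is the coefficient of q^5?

(1 + q + q^2) has coefficients 1,1,1 for degrees 0…2.
(1 + q + q^2 + q^3 + q^4 + q^5) has coefficients 1,1,1,1,1,1 for degrees 0…5.
[q^5] = 1·1 + 1·1 + 1·1 = 3.

3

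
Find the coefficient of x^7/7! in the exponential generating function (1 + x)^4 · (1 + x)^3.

The EGF product rule gives c_7 = Σ_{k_1+k_2=7} C(7; k_1,k_2) · ∏ g_i(k_i), where (1+x)^4 gives the falling factorial (4)_k; (1+x)^3 gives the falling factorial (3)_k.
g_1(k) for k = 0…7: 1, 4, 12, 24, 24, 0, 0, 0.
g_2(k) for k = 0…7: 1, 3, 6, 6, 0, 0, 0, 0.
c_7 = Σ_k C(7,k)·g_1(k)·g_2(7−k) = 35·24·6 = 5040.

5040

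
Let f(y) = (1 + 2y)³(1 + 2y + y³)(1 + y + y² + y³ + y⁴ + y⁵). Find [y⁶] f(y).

(1 + 2y)³ has coefficients 1,6,12,8 for degrees 0…3.
(1 + 2y + y³) has coefficients 1,2,0,1,0,0,0 for degrees 0…6.
Finally multiplying by (1 + y + y² + y³ + y⁴ + y⁵), the product of all factors after the first has coefficients 1,3,3,4,4,4,3 for degrees 0…6.
[y⁶] = 1·3 + 6·4 + 12·4 + 8·4 = 107.

107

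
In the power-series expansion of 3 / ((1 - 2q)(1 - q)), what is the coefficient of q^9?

Partial fractions give a closed form: a_n = (6)·2^n + (-3)·1^n.
At n = 9: a_9 = 3069.

3069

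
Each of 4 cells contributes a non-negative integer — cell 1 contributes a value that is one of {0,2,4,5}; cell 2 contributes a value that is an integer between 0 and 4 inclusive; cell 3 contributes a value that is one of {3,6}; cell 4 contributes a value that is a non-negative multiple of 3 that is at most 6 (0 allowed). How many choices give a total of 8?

7

The generating function for the choices is (1 + q^2 + q^4 + q^5)·(1 + q + q^2 + q^3 + q^4)·(q^3 + q^6)·(1 + q^3 + q^6); the count is [q^8].
(1 + q^2 + q^4 + q^5) has coefficients 1,0,1,0,1,1 for degrees 0…5.
(1 + q + q^2 + q^3 + q^4) has coefficients 1,1,1,1,1,0,0,0,0 for degrees 0…8.
Multiplying by (q^3 + q^6) gives running coefficients 0,0,0,1,1,1,2,2,1 for degrees 0…8.
Finally multiplying by (1 + q^3 + q^6), the product of all factors after the first has coefficients 0,0,0,1,1,1,3,3,2 for degrees 0…8.
[q^8] = 1·2 + 1·3 + 1·1 + 1·1 = 7.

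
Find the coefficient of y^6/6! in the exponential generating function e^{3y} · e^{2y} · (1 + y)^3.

143125

The EGF product rule gives c_6 = Σ_{k_1+k_2+k_3=6} C(6; k_1,k_2,k_3) · ∏ g_i(k_i), where e^{3y} gives (3)^k; e^{2y} gives (2)^k; (1+y)^3 gives the falling factorial (3)_k.
g_1(k) for k = 0…6: 1, 3, 9, 27, 81, 243, 729.
g_2(k) for k = 0…6: 1, 2, 4, 8, 16, 32, 64.
g_3(k) for k = 0…6: 1, 3, 6, 6, 0, 0, 0.
First combine the last two factors: h(k) = Σ_j C(k,j)·g_2(j)·g_3(k−j) for k = 0…6: 1, 5, 22, 86, 304, 992, 3040.
c_6 = Σ_k C(6,k)·g_1(k)·h(6−k) = 1·1·3040 + 6·3·992 + 15·9·304 + 20·27·86 + 15·81·22 + 6·243·5 + 1·729·1 = 3040 + 17856 + 41040 + 46440 + 26730 + 7290 + 729 = 143125.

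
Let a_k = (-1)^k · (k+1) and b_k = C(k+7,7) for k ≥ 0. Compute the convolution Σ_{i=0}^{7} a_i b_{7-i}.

1488

This is [x^7] in the product of the two ordinary generating functions.
Σ = 1·3432 − 2·1716 + 3·792 − 4·330 + 5·120 − 6·36 + 7·8 − 8·1 = 1488.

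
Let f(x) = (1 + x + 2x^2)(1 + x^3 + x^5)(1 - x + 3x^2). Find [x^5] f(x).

5

(1 + x + 2x^2) has coefficients 1,1,2 for degrees 0…2.
(1 + x^3 + x^5) has coefficients 1,0,0,1,0,1 for degrees 0…5.
Finally multiplying by (1 - x + 3x^2), the product of all factors after the first has coefficients 1,-1,3,1,-1,4 for degrees 0…5.
[x^5] = 1·4 + 1·(-1) + 2·1 = 5.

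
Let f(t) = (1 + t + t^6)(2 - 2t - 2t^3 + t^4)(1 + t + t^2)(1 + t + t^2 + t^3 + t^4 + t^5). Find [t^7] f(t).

(1 + t + t^6) has coefficients 1,1,0,0,0,0,1 for degrees 0…6.
(2 - 2t - 2t^3 + t^4) has coefficients 2,-2,0,-2,1,0,0,0 for degrees 0…7.
Multiplying by (1 + t + t^2) gives running coefficients 2,0,0,-4,-1,-1,1,0 for degrees 0…7.
Finally multiplying by (1 + t + t^2 + t^3 + t^4 + t^5), the product of all factors after the first has coefficients 2,2,2,-2,-3,-4,-5,-5 for degrees 0…7.
[t^7] = 1·(-5) + 1·(-5) + 1·2 = -8.

-8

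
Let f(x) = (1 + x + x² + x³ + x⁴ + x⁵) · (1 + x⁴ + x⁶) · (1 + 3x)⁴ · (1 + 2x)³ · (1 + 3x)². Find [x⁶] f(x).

(1 + x + x² + x³ + x⁴ + x⁵) has coefficients 1,1,1,1,1,1 for degrees 0…5.
(1 + x⁴ + x⁶) has coefficients 1,0,0,0,1,0,1 for degrees 0…6.
Multiplying by (1 + 3x)⁴ gives running coefficients 1,12,54,108,82,12,55 for degrees 0…6.
Multiplying by (1 + 2x)³ gives running coefficients 1,18,138,584,1474,2232,1975 for degrees 0…6.
Finally multiplying by (1 + 3x)², the product of all factors after the first has coefficients 1,24,255,1574,6220,16332,28633 for degrees 0…6.
[x⁶] = 1·28633 + 1·16332 + 1·6220 + 1·1574 + 1·255 + 1·24 = 53038.

53038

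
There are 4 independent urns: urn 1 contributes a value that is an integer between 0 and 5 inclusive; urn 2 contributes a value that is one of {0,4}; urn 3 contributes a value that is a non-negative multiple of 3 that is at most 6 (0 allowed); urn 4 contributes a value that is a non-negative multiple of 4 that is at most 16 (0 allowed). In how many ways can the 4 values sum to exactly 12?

The generating function for the choices is (1 + t + t² + t³ + t⁴ + t⁵)·(1 + t⁴)·(1 + t³ + t⁶)·(1 + t⁴ + t⁸ + t¹² + t¹⁶); the count is [t¹²].
(1 + t + t² + t³ + t⁴ + t⁵) has coefficients 1,1,1,1,1,1 for degrees 0…5.
(1 + t⁴) has coefficients 1,0,0,0,1,0,0,0,0,0,0,0,0 for degrees 0…12.
Multiplying by (1 + t³ + t⁶) gives running coefficients 1,0,0,1,1,0,1,1,0,0,1,0,0 for degrees 0…12.
Finally multiplying by (1 + t⁴ + t⁸ + t¹² + t¹⁶), the product of all factors after the first has coefficients 1,0,0,1,2,0,1,2,2,0,2,2,2 for degrees 0…12.
[t¹²] = 1·2 + 1·2 + 1·2 + 1·0 + 1·2 + 1·2 = 10.

10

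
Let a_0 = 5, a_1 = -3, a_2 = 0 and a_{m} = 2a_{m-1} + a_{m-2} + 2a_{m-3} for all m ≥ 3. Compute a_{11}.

The ordinary generating function has denominator 1 - 2q - q^2 - 2q^3.
Iterating the recurrence: a_0,…,a_{11} = 5, -3, 0, 7, 8, 23, 68, 175, 464, 1239, 3292, 8751.

8751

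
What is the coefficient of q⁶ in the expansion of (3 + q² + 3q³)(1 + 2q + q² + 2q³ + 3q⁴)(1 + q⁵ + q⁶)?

18

(3 + q² + 3q³) has coefficients 3,0,1,3 for degrees 0…3.
(1 + 2q + q² + 2q³ + 3q⁴) has coefficients 1,2,1,2,3,0,0 for degrees 0…6.
Finally multiplying by (1 + q⁵ + q⁶), the product of all factors after the first has coefficients 1,2,1,2,3,1,3 for degrees 0…6.
[q⁶] = 3·3 + 1·3 + 3·2 = 18.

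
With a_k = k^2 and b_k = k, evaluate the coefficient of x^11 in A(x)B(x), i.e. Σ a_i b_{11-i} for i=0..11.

This is [x^11] in the product of the two ordinary generating functions.
Σ = 0·11 + 1·10 + 4·9 + 9·8 + 16·7 + 25·6 + 36·5 + 49·4 + 64·3 + 81·2 + 100·1 + 121·0 = 1210.

1210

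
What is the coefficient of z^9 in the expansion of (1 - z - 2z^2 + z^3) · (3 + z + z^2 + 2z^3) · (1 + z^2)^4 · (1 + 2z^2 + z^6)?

-34

(1 - z - 2z^2 + z^3) has coefficients 1,-1,-2,1 for degrees 0…3.
(3 + z + z^2 + 2z^3) has coefficients 3,1,1,2,0,0,0,0,0,0 for degrees 0…9.
Multiplying by (1 + z^2)^4 gives running coefficients 3,1,13,6,22,14,18,16,7,9 for degrees 0…9.
Finally multiplying by (1 + 2z^2 + z^6), the product of all factors after the first has coefficients 3,1,19,8,48,26,65,45,56,47 for degrees 0…9.
[z^9] = 1·47 − 1·56 − 2·45 + 1·65 = -34.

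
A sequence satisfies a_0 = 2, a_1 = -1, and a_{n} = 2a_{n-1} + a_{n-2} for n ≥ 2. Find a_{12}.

The ordinary generating function has denominator 1 - 2y - y^2.
Iterating the recurrence: a_0,…,a_{12} = 2, -1, 0, -1, -2, -5, -12, -29, -70, -169, -408, -985, -2378.

-2378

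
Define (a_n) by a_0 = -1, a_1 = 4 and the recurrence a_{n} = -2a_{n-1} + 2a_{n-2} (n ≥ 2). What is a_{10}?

The ordinary generating function has denominator 1 + 2z - 2z^2.
Iterating the recurrence: a_0,…,a_{10} = -1, 4, -10, 28, -76, 208, -568, 1552, -4240, 11584, -31648.

-31648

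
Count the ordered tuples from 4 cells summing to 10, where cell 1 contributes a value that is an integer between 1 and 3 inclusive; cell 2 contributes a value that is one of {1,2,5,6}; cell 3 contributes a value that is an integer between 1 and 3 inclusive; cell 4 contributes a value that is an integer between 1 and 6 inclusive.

26

The generating function for the choices is (t + t^2 + t^3)·(t + t^2 + t^5 + t^6)·(t + t^2 + t^3)·(t + t^2 + t^3 + t^4 + t^5 + t^6); the count is [t^10].
(t + t^2 + t^3) has coefficients 0,1,1,1 for degrees 0…3.
(t + t^2 + t^5 + t^6) has coefficients 0,1,1,0,0,1,1,0,0,0,0 for degrees 0…10.
Multiplying by (t + t^2 + t^3) gives running coefficients 0,0,1,2,2,1,1,2,2,1,0 for degrees 0…10.
Finally multiplying by (t + t^2 + t^3 + t^4 + t^5 + t^6), the product of all factors after the first has coefficients 0,0,0,1,3,5,6,7,9,10,9 for degrees 0…10.
[t^10] = 1·10 + 1·9 + 1·7 = 26.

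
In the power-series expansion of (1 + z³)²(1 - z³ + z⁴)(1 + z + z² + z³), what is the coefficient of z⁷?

2

(1 + z³)² has coefficients 1,0,0,2,0,0,1 for degrees 0…6.
(1 - z³ + z⁴) has coefficients 1,0,0,-1,1,0,0,0 for degrees 0…7.
Finally multiplying by (1 + z + z² + z³), the product of all factors after the first has coefficients 1,1,1,0,0,0,0,1 for degrees 0…7.
[z⁷] = 1·1 + 2·0 + 1·1 = 2.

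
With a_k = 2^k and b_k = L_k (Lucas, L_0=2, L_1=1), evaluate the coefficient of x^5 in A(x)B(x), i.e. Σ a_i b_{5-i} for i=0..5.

Write out a_i and b_{5-i} for i = 0,…,5 and sum the products.
Σ = 1·11 + 2·7 + 4·4 + 8·3 + 16·1 + 32·2 = 145.

145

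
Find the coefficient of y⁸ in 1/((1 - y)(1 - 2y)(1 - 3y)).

28501

The denominator gives the recurrence a_n = 6a_(n−1) − 11a_(n−2) + 6a_(n−3) for n ≥ 3; the numerator fixes a_0 = 1, a_1 = 6, a_2 = 25.
Iterating: 1, 6, 25, 90, 301, 966, 3025, 9330, 28501, so a_8 = 28501.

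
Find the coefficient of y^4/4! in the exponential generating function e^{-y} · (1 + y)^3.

1

The EGF product rule gives c_4 = Σ_{k_1+k_2=4} C(4; k_1,k_2) · ∏ g_i(k_i), where e^{-y} gives (-1)^k; (1+y)^3 gives the falling factorial (3)_k.
g_1(k) for k = 0…4: 1, -1, 1, -1, 1.
g_2(k) for k = 0…4: 1, 3, 6, 6, 0.
c_4 = Σ_k C(4,k)·g_1(k)·g_2(4−k) = 4·(-1)·6 + 6·1·6 + 4·(-1)·3 + 1·1·1 = −24 + 36 − 12 + 1 = 1.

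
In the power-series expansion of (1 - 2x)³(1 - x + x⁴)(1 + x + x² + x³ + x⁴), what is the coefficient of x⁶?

(1 - 2x)³ has coefficients 1,-6,12,-8 for degrees 0…3.
(1 - x + x⁴) has coefficients 1,-1,0,0,1,0,0 for degrees 0…6.
Finally multiplying by (1 + x + x² + x³ + x⁴), the product of all factors after the first has coefficients 1,0,0,0,1,0,1 for degrees 0…6.
[x⁶] = 1·1 − 6·0 + 12·1 − 8·0 = 13.

13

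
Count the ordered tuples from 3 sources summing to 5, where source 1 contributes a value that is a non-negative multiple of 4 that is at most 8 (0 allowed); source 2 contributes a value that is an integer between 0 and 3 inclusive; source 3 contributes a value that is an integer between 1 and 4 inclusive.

The generating function for the choices is (1 + q⁴ + q⁸)·(1 + q + q² + q³)·(q + q² + q³ + q⁴); the count is [q⁵].
(1 + q⁴ + q⁸) has coefficients 1,0,0,0,1,0 for degrees 0…5.
(1 + q + q² + q³) has coefficients 1,1,1,1,0,0 for degrees 0…5.
Finally multiplying by (q + q² + q³ + q⁴), the product of all factors after the first has coefficients 0,1,2,3,4,3 for degrees 0…5.
[q⁵] = 1·3 + 1·1 = 4.

4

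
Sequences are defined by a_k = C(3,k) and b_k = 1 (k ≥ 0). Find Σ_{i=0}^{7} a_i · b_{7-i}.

8

Write out a_i and b_{7-i} for i = 0,…,7 and sum the products.
Σ = 1·1 + 3·1 + 3·1 + 1·1 + 0·1 + 0·1 + 0·1 + 0·1 = 8.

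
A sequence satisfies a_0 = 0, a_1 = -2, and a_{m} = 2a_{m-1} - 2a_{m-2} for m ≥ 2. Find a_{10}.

-64

The ordinary generating function has denominator 1 - 2q + 2q^2.
Iterating the recurrence: a_0,…,a_{10} = 0, -2, -4, -4, 0, 8, 16, 16, 0, -32, -64.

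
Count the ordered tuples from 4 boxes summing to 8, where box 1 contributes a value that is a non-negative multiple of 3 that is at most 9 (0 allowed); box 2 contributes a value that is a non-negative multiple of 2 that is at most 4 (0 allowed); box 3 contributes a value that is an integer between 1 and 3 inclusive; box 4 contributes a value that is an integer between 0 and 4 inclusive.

14

The generating function for the choices is (1 + x^3 + x^6 + x^9)·(1 + x^2 + x^4)·(x + x^2 + x^3)·(1 + x + x^2 + x^3 + x^4); the count is [x^8].
(1 + x^3 + x^6 + x^9) has coefficients 1,0,0,1,0,0,1,0,0 for degrees 0…8.
(1 + x^2 + x^4) has coefficients 1,0,1,0,1,0,0,0,0 for degrees 0…8.
Multiplying by (x + x^2 + x^3) gives running coefficients 0,1,1,2,1,2,1,1,0 for degrees 0…8.
Finally multiplying by (1 + x + x^2 + x^3 + x^4), the product of all factors after the first has coefficients 0,1,2,4,5,7,7,7,5 for degrees 0…8.
[x^8] = 1·5 + 1·7 + 1·2 = 14.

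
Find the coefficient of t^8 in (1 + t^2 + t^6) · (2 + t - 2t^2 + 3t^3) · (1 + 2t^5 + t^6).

6

(1 + t^2 + t^6) has coefficients 1,0,1,0,0,0,1 for degrees 0…6.
(2 + t - 2t^2 + 3t^3) has coefficients 2,1,-2,3,0,0,0,0,0 for degrees 0…8.
Finally multiplying by (1 + 2t^5 + t^6), the product of all factors after the first has coefficients 2,1,-2,3,0,4,4,-3,4 for degrees 0…8.
[t^8] = 1·4 + 1·4 + 1·(-2) = 6.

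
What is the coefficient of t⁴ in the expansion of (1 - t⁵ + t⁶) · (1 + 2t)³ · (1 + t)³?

66

(1 - t⁵ + t⁶) has coefficients 1,0,0,0,0 for degrees 0…4.
(1 + 2t)³ has coefficients 1,6,12,8,0 for degrees 0…4.
Finally multiplying by (1 + t)³, the product of all factors after the first has coefficients 1,9,33,63,66 for degrees 0…4.
[t⁴] = 1·66 = 66.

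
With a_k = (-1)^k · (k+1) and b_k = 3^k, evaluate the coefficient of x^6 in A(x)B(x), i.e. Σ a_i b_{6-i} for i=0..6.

The convolution is the t^6 coefficient of A(t)B(t).
Σ = 1·729 − 2·243 + 3·81 − 4·27 + 5·9 − 6·3 + 7·1 = 412.

412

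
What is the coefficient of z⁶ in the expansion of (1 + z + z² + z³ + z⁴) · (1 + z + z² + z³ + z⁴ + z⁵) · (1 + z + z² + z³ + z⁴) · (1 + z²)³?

(1 + z + z² + z³ + z⁴) has coefficients 1,1,1,1,1 for degrees 0…4.
(1 + z + z² + z³ + z⁴ + z⁵) has coefficients 1,1,1,1,1,1,0 for degrees 0…6.
Multiplying by (1 + z + z² + z³ + z⁴) gives running coefficients 1,2,3,4,5,5,4 for degrees 0…6.
Finally multiplying by (1 + z²)³, the product of all factors after the first has coefficients 1,2,6,10,17,23,29 for degrees 0…6.
[z⁶] = 1·29 + 1·23 + 1·17 + 1·10 + 1·6 = 85.

85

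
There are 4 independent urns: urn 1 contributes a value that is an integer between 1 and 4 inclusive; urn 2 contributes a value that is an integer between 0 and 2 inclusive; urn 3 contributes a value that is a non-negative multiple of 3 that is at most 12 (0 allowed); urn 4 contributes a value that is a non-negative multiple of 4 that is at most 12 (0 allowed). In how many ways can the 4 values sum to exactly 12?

The generating function for the choices is (q + q² + q³ + q⁴)·(1 + q + q²)·(1 + q³ + q⁶ + q⁹ + q¹²)·(1 + q⁴ + q⁸ + q¹²); the count is [q¹²].
(q + q² + q³ + q⁴) has coefficients 0,1,1,1,1 for degrees 0…4.
(1 + q + q²) has coefficients 1,1,1,0,0,0,0,0,0,0,0,0,0 for degrees 0…12.
Multiplying by (1 + q³ + q⁶ + q⁹ + q¹²) gives running coefficients 1,1,1,1,1,1,1,1,1,1,1,1,1 for degrees 0…12.
Finally multiplying by (1 + q⁴ + q⁸ + q¹²), the product of all factors after the first has coefficients 1,1,1,1,2,2,2,2,3,3,3,3,4 for degrees 0…12.
[q¹²] = 1·3 + 1·3 + 1·3 + 1·3 = 12.

12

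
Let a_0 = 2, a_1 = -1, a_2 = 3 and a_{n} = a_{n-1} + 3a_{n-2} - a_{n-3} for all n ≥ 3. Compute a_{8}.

90

The ordinary generating function has denominator 1 - x - 3x^2 + x^3.
Iterating the recurrence: a_0,…,a_{8} = 2, -1, 3, -2, 8, -1, 25, 14, 90.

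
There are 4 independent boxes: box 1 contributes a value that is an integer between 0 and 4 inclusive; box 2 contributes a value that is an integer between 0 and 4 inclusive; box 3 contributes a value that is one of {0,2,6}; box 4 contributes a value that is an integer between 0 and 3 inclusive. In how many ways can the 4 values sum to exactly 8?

The generating function for the choices is (1 + y + y^2 + y^3 + y^4)·(1 + y + y^2 + y^3 + y^4)·(1 + y^2 + y^6)·(1 + y + y^2 + y^3); the count is [y^8].
(1 + y + y^2 + y^3 + y^4) has coefficients 1,1,1,1,1 for degrees 0…4.
(1 + y + y^2 + y^3 + y^4) has coefficients 1,1,1,1,1,0,0,0,0 for degrees 0…8.
Multiplying by (1 + y^2 + y^6) gives running coefficients 1,1,2,2,2,1,2,1,1 for degrees 0…8.
Finally multiplying by (1 + y + y^2 + y^3), the product of all factors after the first has coefficients 1,2,4,6,7,7,7,6,5 for degrees 0…8.
[y^8] = 1·5 + 1·6 + 1·7 + 1·7 + 1·7 = 32.

32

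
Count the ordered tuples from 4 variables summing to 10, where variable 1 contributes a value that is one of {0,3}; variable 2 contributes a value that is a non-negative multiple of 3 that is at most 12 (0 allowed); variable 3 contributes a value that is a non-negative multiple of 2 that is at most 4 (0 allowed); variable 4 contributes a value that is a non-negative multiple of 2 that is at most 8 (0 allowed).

8

The generating function for the choices is (1 + t³)·(1 + t³ + t⁶ + t⁹ + t¹²)·(1 + t² + t⁴)·(1 + t² + t⁴ + t⁶ + t⁸); the count is [t¹⁰].
(1 + t³) has coefficients 1,0,0,1 for degrees 0…3.
(1 + t³ + t⁶ + t⁹ + t¹²) has coefficients 1,0,0,1,0,0,1,0,0,1,0 for degrees 0…10.
Multiplying by (1 + t² + t⁴) gives running coefficients 1,0,1,1,1,1,1,1,1,1,1 for degrees 0…10.
Finally multiplying by (1 + t² + t⁴ + t⁶ + t⁸), the product of all factors after the first has coefficients 1,0,2,1,3,2,4,3,5,4,5 for degrees 0…10.
[t¹⁰] = 1·5 + 1·3 = 8.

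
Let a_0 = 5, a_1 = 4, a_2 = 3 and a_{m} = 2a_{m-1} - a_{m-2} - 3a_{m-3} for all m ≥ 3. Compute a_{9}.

995

The ordinary generating function has denominator 1 - 2z + z^2 + 3z^3.
Iterating the recurrence: a_0,…,a_{9} = 5, 4, 3, -13, -41, -78, -76, 49, 408, 995.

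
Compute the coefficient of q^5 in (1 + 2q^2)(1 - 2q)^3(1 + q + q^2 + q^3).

2

(1 + 2q^2) has coefficients 1,0,2 for degrees 0…2.
(1 - 2q)^3 has coefficients 1,-6,12,-8,0,0 for degrees 0…5.
Finally multiplying by (1 + q + q^2 + q^3), the product of all factors after the first has coefficients 1,-5,7,-1,-2,4 for degrees 0…5.
[q^5] = 1·4 + 2·(-1) = 2.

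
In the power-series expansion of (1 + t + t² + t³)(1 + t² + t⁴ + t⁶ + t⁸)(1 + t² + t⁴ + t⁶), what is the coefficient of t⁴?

(1 + t + t² + t³) has coefficients 1,1,1,1 for degrees 0…3.
(1 + t² + t⁴ + t⁶ + t⁸) has coefficients 1,0,1,0,1 for degrees 0…4.
Finally multiplying by (1 + t² + t⁴ + t⁶), the product of all factors after the first has coefficients 1,0,2,0,3 for degrees 0…4.
[t⁴] = 1·3 + 1·0 + 1·2 + 1·0 = 5.

5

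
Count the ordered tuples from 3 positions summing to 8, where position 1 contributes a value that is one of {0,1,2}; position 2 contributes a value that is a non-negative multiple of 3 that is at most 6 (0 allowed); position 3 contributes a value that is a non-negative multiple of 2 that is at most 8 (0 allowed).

The generating function for the choices is (1 + z + z²)·(1 + z³ + z⁶)·(1 + z² + z⁴ + z⁶ + z⁸); the count is [z⁸].
(1 + z + z²) has coefficients 1,1,1 for degrees 0…2.
(1 + z³ + z⁶) has coefficients 1,0,0,1,0,0,1,0,0 for degrees 0…8.
Finally multiplying by (1 + z² + z⁴ + z⁶ + z⁸), the product of all factors after the first has coefficients 1,0,1,1,1,1,2,1,2 for degrees 0…8.
[z⁸] = 1·2 + 1·1 + 1·2 = 5.

5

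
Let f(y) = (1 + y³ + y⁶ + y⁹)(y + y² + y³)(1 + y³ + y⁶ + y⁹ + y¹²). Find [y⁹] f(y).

(1 + y³ + y⁶ + y⁹) has coefficients 1,0,0,1,0,0,1,0,0,1 for degrees 0…9.
(y + y² + y³) has coefficients 0,1,1,1,0,0,0,0,0,0 for degrees 0…9.
Finally multiplying by (1 + y³ + y⁶ + y⁹ + y¹²), the product of all factors after the first has coefficients 0,1,1,1,1,1,1,1,1,1 for degrees 0…9.
[y⁹] = 1·1 + 1·1 + 1·1 + 1·0 = 3.

3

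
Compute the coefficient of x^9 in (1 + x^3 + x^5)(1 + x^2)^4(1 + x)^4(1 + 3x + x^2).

449

(1 + x^3 + x^5) has coefficients 1,0,0,1,0,1 for degrees 0…5.
(1 + x^2)^4 has coefficients 1,0,4,0,6,0,4,0,1,0 for degrees 0…9.
Multiplying by (1 + x)^4 gives running coefficients 1,4,10,20,31,40,44,40,31,20 for degrees 0…9.
Finally multiplying by (1 + 3x + x^2), the product of all factors after the first has coefficients 1,7,23,54,101,153,195,212,195,153 for degrees 0…9.
[x^9] = 1·153 + 1·195 + 1·101 = 449.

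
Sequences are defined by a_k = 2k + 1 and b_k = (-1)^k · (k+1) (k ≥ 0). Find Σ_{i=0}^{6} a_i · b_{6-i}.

This is [x^6] in the product of the two ordinary generating functions.
Σ = 1·7 + 3·(-6) + 5·5 + 7·(-4) + 9·3 + 11·(-2) + 13·1 = 4.

4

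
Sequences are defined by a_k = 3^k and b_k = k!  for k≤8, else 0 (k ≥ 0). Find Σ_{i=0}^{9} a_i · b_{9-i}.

236304

Write out a_i and b_{9-i} for i = 0,…,9 and sum the products.
Σ = 1·0 + 3·40320 + 9·5040 + 27·720 + 81·120 + 243·24 + 729·6 + 2187·2 + 6561·1 + 19683·1 = 236304.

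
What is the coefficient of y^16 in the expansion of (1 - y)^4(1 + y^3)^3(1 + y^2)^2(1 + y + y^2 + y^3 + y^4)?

(1 - y)^4 has coefficients 1,-4,6,-4,1 for degrees 0…4.
(1 + y^3)^3 has coefficients 1,0,0,3,0,0,3,0,0,1,0,0,0,0,0,0,0 for degrees 0…16.
Multiplying by (1 + y^2)^2 gives running coefficients 1,0,2,3,1,6,3,3,6,1,3,2,0,1,0,0,0 for degrees 0…16.
Finally multiplying by (1 + y + y^2 + y^3 + y^4), the product of all factors after the first has coefficients 1,1,3,6,7,12,15,16,19,19,16,15,12,7,6,3,1 for degrees 0…16.
[y^16] = 1·1 − 4·3 + 6·6 − 4·7 + 1·12 = 9.

9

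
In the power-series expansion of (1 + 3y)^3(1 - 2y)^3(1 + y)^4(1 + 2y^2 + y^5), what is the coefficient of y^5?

(1 + 3y)^3 has coefficients 1,9,27,27 for degrees 0…3.
(1 - 2y)^3 has coefficients 1,-6,12,-8,0,0 for degrees 0…5.
Multiplying by (1 + y)^4 gives running coefficients 1,-2,-6,8,17,-6 for degrees 0…5.
Finally multiplying by (1 + 2y^2 + y^5), the product of all factors after the first has coefficients 1,-2,-4,4,5,11 for degrees 0…5.
[y^5] = 1·11 + 9·5 + 27·4 + 27·(-4) = 56.

56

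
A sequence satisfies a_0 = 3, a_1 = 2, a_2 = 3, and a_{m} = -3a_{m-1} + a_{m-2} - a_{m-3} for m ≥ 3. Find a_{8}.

4107

The ordinary generating function has denominator 1 + 3t - t^2 + t^3.
Iterating the recurrence: a_0,…,a_{8} = 3, 2, 3, -10, 31, -106, 359, -1214, 4107.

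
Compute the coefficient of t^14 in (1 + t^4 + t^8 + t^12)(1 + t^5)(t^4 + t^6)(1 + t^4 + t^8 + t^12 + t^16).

3

(1 + t^4 + t^8 + t^12) has coefficients 1,0,0,0,1,0,0,0,1,0,0,0,1 for degrees 0…12.
(1 + t^5) has coefficients 1,0,0,0,0,1,0,0,0,0,0,0,0,0,0 for degrees 0…14.
Multiplying by (t^4 + t^6) gives running coefficients 0,0,0,0,1,0,1,0,0,1,0,1,0,0,0 for degrees 0…14.
Finally multiplying by (1 + t^4 + t^8 + t^12 + t^16), the product of all factors after the first has coefficients 0,0,0,0,1,0,1,0,1,1,1,1,1,1,1 for degrees 0…14.
[t^14] = 1·1 + 1·1 + 1·1 + 1·0 = 3.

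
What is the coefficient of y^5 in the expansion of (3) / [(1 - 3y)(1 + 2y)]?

Partial fractions give a closed form: a_n = (9/5)·3^n + (6/5)·(-2)^n.
At n = 5: a_5 = 399.

399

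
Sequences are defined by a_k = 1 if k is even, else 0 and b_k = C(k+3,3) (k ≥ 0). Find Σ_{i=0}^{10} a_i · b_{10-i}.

Write out a_i and b_{10-i} for i = 0,…,10 and sum the products.
Σ = 1·286 + 0·220 + 1·165 + 0·120 + 1·84 + 0·56 + 1·35 + 0·20 + 1·10 + 0·4 + 1·1 = 581.

581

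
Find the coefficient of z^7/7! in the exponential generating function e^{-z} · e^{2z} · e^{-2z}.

The EGF product rule gives c_7 = Σ_{k_1+k_2+k_3=7} C(7; k_1,k_2,k_3) · ∏ g_i(k_i), where e^{-z} gives (-1)^k; e^{2z} gives (2)^k; e^{-2z} gives (-2)^k.
g_1(k) for k = 0…7: 1, -1, 1, -1, 1, -1, 1, -1.
g_2(k) for k = 0…7: 1, 2, 4, 8, 16, 32, 64, 128.
g_3(k) for k = 0…7: 1, -2, 4, -8, 16, -32, 64, -128.
First combine the last two factors: h(k) = Σ_j C(k,j)·g_2(j)·g_3(k−j) for k = 0…7: 1, 0, 0, 0, 0, 0, 0, 0.
c_7 = Σ_k C(7,k)·g_1(k)·h(7−k) = 1·(-1)·1 = -1.

-1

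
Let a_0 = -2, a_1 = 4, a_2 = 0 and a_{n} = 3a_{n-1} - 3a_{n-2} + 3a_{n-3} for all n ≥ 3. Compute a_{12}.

The ordinary generating function has denominator 1 - 3y + 3y^2 - 3y^3.
Iterating the recurrence: a_0,…,a_{12} = -2, 4, 0, -18, -42, -72, -144, -342, -810, -1836, -4104, -9234, -20898.

-20898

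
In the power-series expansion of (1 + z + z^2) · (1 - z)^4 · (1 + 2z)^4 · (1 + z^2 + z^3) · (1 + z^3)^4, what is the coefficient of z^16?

(1 + z + z^2) has coefficients 1,1,1 for degrees 0…2.
(1 - z)^4 has coefficients 1,-4,6,-4,1,0,0,0,0,0,0,0,0,0,0,0,0 for degrees 0…16.
Multiplying by (1 + 2z)^4 gives running coefficients 1,4,-2,-20,1,40,-8,-32,16,0,0,0,0,0,0,0,0 for degrees 0…16.
Multiplying by (1 + z^2 + z^3) gives running coefficients 1,4,-1,-15,3,18,-27,9,48,-40,-16,16,0,0,0,0,0 for degrees 0…16.
Finally multiplying by (1 + z^3)^4, the product of all factors after the first has coefficients 1,4,-1,-11,19,14,-81,45,114,-234,54,312,-381,6,423,-363,-57 for degrees 0…16.
[z^16] = 1·(-57) + 1·(-363) + 1·423 = 3.

3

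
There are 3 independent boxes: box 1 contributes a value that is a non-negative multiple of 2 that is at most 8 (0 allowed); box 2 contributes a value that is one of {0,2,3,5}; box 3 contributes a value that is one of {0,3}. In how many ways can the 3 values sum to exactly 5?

The generating function for the choices is (1 + q² + q⁴ + q⁶ + q⁸)·(1 + q² + q³ + q⁵)·(1 + q³); the count is [q⁵].
(1 + q² + q⁴ + q⁶ + q⁸) has coefficients 1,0,1,0,1,0 for degrees 0…5.
(1 + q² + q³ + q⁵) has coefficients 1,0,1,1,0,1 for degrees 0…5.
Finally multiplying by (1 + q³), the product of all factors after the first has coefficients 1,0,1,2,0,2 for degrees 0…5.
[q⁵] = 1·2 + 1·2 + 1·0 = 4.

4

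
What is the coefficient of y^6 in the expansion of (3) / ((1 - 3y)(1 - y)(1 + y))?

2460

Partial fractions give a closed form: a_n = (27/8)·3^n + (-3/4)·1^n + (3/8)·(-1)^n.
At n = 6: a_6 = 2460.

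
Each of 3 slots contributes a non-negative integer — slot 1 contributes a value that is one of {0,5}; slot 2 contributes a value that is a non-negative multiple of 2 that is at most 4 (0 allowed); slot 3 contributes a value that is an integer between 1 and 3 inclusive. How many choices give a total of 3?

2

The generating function for the choices is (1 + x^5)·(1 + x^2 + x^4)·(x + x^2 + x^3); the count is [x^3].
(1 + x^5) has coefficients 1,0,0,0 for degrees 0…3.
(1 + x^2 + x^4) has coefficients 1,0,1,0 for degrees 0…3.
Finally multiplying by (x + x^2 + x^3), the product of all factors after the first has coefficients 0,1,1,2 for degrees 0…3.
[x^3] = 1·2 = 2.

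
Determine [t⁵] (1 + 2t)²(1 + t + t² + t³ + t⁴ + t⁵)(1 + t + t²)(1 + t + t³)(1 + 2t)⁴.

(1 + 2t)² has coefficients 1,4,4 for degrees 0…2.
(1 + t + t² + t³ + t⁴ + t⁵) has coefficients 1,1,1,1,1,1 for degrees 0…5.
Multiplying by (1 + t + t²) gives running coefficients 1,2,3,3,3,3 for degrees 0…5.
Multiplying by (1 + t + t³) gives running coefficients 1,3,5,7,8,9 for degrees 0…5.
Finally multiplying by (1 + 2t)⁴, the product of all factors after the first has coefficients 1,11,53,151,296,449 for degrees 0…5.
[t⁵] = 1·449 + 4·296 + 4·151 = 2237.

2237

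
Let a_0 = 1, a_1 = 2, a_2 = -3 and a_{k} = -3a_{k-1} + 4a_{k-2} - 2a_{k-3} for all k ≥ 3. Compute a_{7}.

The ordinary generating function has denominator 1 + 3y - 4y^2 + 2y^3.
Iterating the recurrence: a_0,…,a_{7} = 1, 2, -3, 15, -61, 249, -1021, 4181.

4181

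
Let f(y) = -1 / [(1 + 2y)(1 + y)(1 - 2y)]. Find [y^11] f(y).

1365

Partial fractions give a closed form: a_n = (-1)·(-2)^n + (1/3)·(-1)^n + (-1/3)·2^n.
At n = 11: a_11 = 1365.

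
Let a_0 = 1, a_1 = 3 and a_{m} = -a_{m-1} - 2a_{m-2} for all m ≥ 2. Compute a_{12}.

The ordinary generating function has denominator 1 + t + 2t^2.
Iterating the recurrence: a_0,…,a_{12} = 1, 3, -5, -1, 11, -9, -13, 31, -5, -57, 67, 47, -181.

-181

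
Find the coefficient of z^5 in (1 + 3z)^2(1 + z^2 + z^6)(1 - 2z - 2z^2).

(1 + 3z)^2 has coefficients 1,6,9 for degrees 0…2.
(1 + z^2 + z^6) has coefficients 1,0,1,0,0,0 for degrees 0…5.
Finally multiplying by (1 - 2z - 2z^2), the product of all factors after the first has coefficients 1,-2,-1,-2,-2,0 for degrees 0…5.
[z^5] = 1·0 + 6·(-2) + 9·(-2) = -30.

-30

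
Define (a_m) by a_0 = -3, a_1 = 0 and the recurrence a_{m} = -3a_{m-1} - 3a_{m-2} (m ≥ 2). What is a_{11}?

2187

The ordinary generating function has denominator 1 + 3x + 3x^2.
Iterating the recurrence: a_0,…,a_{11} = -3, 0, 9, -27, 54, -81, 81, 0, -243, 729, -1458, 2187.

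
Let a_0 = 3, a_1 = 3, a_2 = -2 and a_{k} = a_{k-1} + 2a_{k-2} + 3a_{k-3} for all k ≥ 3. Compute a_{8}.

The ordinary generating function has denominator 1 - z - 2z^2 - 3z^3.
Iterating the recurrence: a_0,…,a_{8} = 3, 3, -2, 13, 18, 38, 113, 243, 583.

583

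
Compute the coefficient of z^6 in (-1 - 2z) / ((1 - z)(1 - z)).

The denominator gives the recurrence a_n = 2a_(n−1) − a_(n−2) for n ≥ 3; the numerator fixes a_0 = -1, a_1 = -4, a_2 = -7.
Iterating: -1, -4, -7, -10, -13, -16, -19, so a_6 = -19.

-19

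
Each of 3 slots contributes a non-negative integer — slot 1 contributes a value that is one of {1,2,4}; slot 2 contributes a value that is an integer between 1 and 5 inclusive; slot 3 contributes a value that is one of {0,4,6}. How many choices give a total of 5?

3

The generating function for the choices is (x + x^2 + x^4)·(x + x^2 + x^3 + x^4 + x^5)·(1 + x^4 + x^6); the count is [x^5].
(x + x^2 + x^4) has coefficients 0,1,1,0,1 for degrees 0…4.
(x + x^2 + x^3 + x^4 + x^5) has coefficients 0,1,1,1,1,1 for degrees 0…5.
Finally multiplying by (1 + x^4 + x^6), the product of all factors after the first has coefficients 0,1,1,1,1,2 for degrees 0…5.
[x^5] = 1·1 + 1·1 + 1·1 = 3.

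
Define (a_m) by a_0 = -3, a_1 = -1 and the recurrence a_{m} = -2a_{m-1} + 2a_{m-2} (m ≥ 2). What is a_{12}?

-59712

The ordinary generating function has denominator 1 + 2t - 2t^2.
Iterating the recurrence: a_0,…,a_{12} = -3, -1, -4, 6, -20, 52, -144, 392, -1072, 2928, -8000, 21856, -59712.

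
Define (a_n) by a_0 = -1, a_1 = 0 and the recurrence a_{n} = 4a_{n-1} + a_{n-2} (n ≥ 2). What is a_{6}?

The ordinary generating function has denominator 1 - 4z - z^2.
Iterating the recurrence: a_0,…,a_{6} = -1, 0, -1, -4, -17, -72, -305.

-305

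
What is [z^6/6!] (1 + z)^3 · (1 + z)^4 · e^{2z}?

130768

The EGF product rule gives c_6 = Σ_{k_1+k_2+k_3=6} C(6; k_1,k_2,k_3) · ∏ g_i(k_i), where (1+z)^3 gives the falling factorial (3)_k; (1+z)^4 gives the falling factorial (4)_k; e^{2z} gives (2)^k.
g_1(k) for k = 0…6: 1, 3, 6, 6, 0, 0, 0.
g_2(k) for k = 0…6: 1, 4, 12, 24, 24, 0, 0.
g_3(k) for k = 0…6: 1, 2, 4, 8, 16, 32, 64.
First combine the last two factors: h(k) = Σ_j C(k,j)·g_2(j)·g_3(k−j) for k = 0…6: 1, 6, 32, 152, 648, 2512, 8992.
c_6 = Σ_k C(6,k)·g_1(k)·h(6−k) = 1·1·8992 + 6·3·2512 + 15·6·648 + 20·6·152 = 8992 + 45216 + 58320 + 18240 = 130768.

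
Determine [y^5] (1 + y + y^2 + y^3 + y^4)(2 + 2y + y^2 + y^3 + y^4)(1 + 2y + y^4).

(1 + y + y^2 + y^3 + y^4) has coefficients 1,1,1,1,1 for degrees 0…4.
(2 + 2y + y^2 + y^3 + y^4) has coefficients 2,2,1,1,1,0 for degrees 0…5.
Finally multiplying by (1 + 2y + y^4), the product of all factors after the first has coefficients 2,6,5,3,5,4 for degrees 0…5.
[y^5] = 1·4 + 1·5 + 1·3 + 1·5 + 1·6 = 23.

23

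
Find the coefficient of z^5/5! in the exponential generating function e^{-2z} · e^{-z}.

The EGF product rule gives c_5 = Σ_{k_1+k_2=5} C(5; k_1,k_2) · ∏ g_i(k_i), where e^{-2z} gives (-2)^k; e^{-z} gives (-1)^k.
g_1(k) for k = 0…5: 1, -2, 4, -8, 16, -32.
g_2(k) for k = 0…5: 1, -1, 1, -1, 1, -1.
c_5 = Σ_k C(5,k)·g_1(k)·g_2(5−k) = 1·1·(-1) + 5·(-2)·1 + 10·4·(-1) + 10·(-8)·1 + 5·16·(-1) + 1·(-32)·1 = −1 − 10 − 40 − 80 − 80 − 32 = -243.

-243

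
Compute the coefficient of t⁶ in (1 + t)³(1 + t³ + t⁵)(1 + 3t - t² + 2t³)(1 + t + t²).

46

(1 + t)³ has coefficients 1,3,3,1 for degrees 0…3.
(1 + t³ + t⁵) has coefficients 1,0,0,1,0,1,0 for degrees 0…6.
Multiplying by (1 + 3t - t² + 2t³) gives running coefficients 1,3,-1,3,3,0,5 for degrees 0…6.
Finally multiplying by (1 + t + t²), the product of all factors after the first has coefficients 1,4,3,5,5,6,8 for degrees 0…6.
[t⁶] = 1·8 + 3·6 + 3·5 + 1·5 = 46.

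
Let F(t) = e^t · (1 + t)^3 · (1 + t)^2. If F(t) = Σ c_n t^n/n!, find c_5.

The EGF product rule gives c_5 = Σ_{k_1+k_2+k_3=5} C(5; k_1,k_2,k_3) · ∏ g_i(k_i), where e^t gives (1)^k; (1+t)^3 gives the falling factorial (3)_k; (1+t)^2 gives the falling factorial (2)_k.
g_1(k) for k = 0…5: 1, 1, 1, 1, 1, 1.
g_2(k) for k = 0…5: 1, 3, 6, 6, 0, 0.
g_3(k) for k = 0…5: 1, 2, 2, 0, 0, 0.
First combine the last two factors: h(k) = Σ_j C(k,j)·g_2(j)·g_3(k−j) for k = 0…5: 1, 5, 20, 60, 120, 120.
c_5 = Σ_k C(5,k)·g_1(k)·h(5−k) = 1·1·120 + 5·1·120 + 10·1·60 + 10·1·20 + 5·1·5 + 1·1·1 = 120 + 600 + 600 + 200 + 25 + 1 = 1546.

1546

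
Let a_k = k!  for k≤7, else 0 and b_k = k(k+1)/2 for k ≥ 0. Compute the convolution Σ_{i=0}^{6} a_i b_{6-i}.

284

This is [x^6] in the product of the two ordinary generating functions.
Σ = 1·21 + 1·15 + 2·10 + 6·6 + 24·3 + 120·1 + 720·0 = 284.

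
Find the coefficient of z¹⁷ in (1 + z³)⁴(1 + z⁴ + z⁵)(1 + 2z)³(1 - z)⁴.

(1 + z³)⁴ has coefficients 1,0,0,4,0,0,6,0,0,4,0,0,1 for degrees 0…12.
(1 + z⁴ + z⁵) has coefficients 1,0,0,0,1,1,0,0,0,0,0,0,0,0,0,0,0,0 for degrees 0…17.
Multiplying by (1 + 2z)³ gives running coefficients 1,6,12,8,1,7,18,20,8,0,0,0,0,0,0,0,0,0 for degrees 0…17.
Finally multiplying by (1 - z)⁴, the product of all factors after the first has coefficients 1,2,-6,-8,18,9,-24,-6,9,23,-14,-12,8,0,0,0,0,0 for degrees 0…17.
[z¹⁷] = 1·0 + 4·0 + 6·(-12) + 4·9 + 1·9 = -27.

-27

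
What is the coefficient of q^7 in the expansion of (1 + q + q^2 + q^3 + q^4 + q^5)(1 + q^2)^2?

3

(1 + q + q^2 + q^3 + q^4 + q^5) has coefficients 1,1,1,1,1,1 for degrees 0…5.
(1 + q^2)^2 has coefficients 1,0,2,0,1,0,0,0 for degrees 0…7.
[q^7] = 1·0 + 1·0 + 1·0 + 1·1 + 1·0 + 1·2 = 3.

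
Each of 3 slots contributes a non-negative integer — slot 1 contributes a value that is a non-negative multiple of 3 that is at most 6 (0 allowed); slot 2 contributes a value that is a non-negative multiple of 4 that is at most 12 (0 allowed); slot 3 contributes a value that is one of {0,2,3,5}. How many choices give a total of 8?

The generating function for the choices is (1 + y^3 + y^6)·(1 + y^4 + y^8 + y^12)·(1 + y^2 + y^3 + y^5); the count is [y^8].
(1 + y^3 + y^6) has coefficients 1,0,0,1,0,0,1 for degrees 0…6.
(1 + y^4 + y^8 + y^12) has coefficients 1,0,0,0,1,0,0,0,1 for degrees 0…8.
Finally multiplying by (1 + y^2 + y^3 + y^5), the product of all factors after the first has coefficients 1,0,1,1,1,1,1,1,1 for degrees 0…8.
[y^8] = 1·1 + 1·1 + 1·1 = 3.

3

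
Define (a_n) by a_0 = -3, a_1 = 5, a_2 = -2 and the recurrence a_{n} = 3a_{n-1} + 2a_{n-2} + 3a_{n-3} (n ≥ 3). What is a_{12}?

The ordinary generating function has denominator 1 - 3y - 2y^2 - 3y^3.
Iterating the recurrence: a_0,…,a_{12} = -3, 5, -2, -5, -4, -28, -107, -389, -1465, -5494, -20579, -77120, -289000.

-289000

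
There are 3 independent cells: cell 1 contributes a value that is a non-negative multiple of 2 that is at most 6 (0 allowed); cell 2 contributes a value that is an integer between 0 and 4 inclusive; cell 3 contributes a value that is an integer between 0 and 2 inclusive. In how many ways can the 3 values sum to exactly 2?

The generating function for the choices is (1 + z^2 + z^4 + z^6)·(1 + z + z^2 + z^3 + z^4)·(1 + z + z^2); the count is [z^2].
(1 + z^2 + z^4 + z^6) has coefficients 1,0,1 for degrees 0…2.
(1 + z + z^2 + z^3 + z^4) has coefficients 1,1,1 for degrees 0…2.
Finally multiplying by (1 + z + z^2), the product of all factors after the first has coefficients 1,2,3 for degrees 0…2.
[z^2] = 1·3 + 1·1 = 4.

4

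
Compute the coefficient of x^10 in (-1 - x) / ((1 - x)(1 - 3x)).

Partial fractions give a closed form: a_n = (1)·1^n + (-2)·3^n.
At n = 10: a_10 = -118097.

-118097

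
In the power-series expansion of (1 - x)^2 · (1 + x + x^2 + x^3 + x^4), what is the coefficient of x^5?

(1 - x)^2 has coefficients 1,-2,1 for degrees 0…2.
(1 + x + x^2 + x^3 + x^4) has coefficients 1,1,1,1,1,0 for degrees 0…5.
[x^5] = 1·0 − 2·1 + 1·1 = -1.

-1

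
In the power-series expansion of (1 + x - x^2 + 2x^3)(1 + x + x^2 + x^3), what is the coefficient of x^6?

(1 + x - x^2 + 2x^3) has coefficients 1,1,-1,2 for degrees 0…3.
(1 + x + x^2 + x^3) has coefficients 1,1,1,1,0,0,0 for degrees 0…6.
[x^6] = 1·0 + 1·0 − 1·0 + 2·1 = 2.

2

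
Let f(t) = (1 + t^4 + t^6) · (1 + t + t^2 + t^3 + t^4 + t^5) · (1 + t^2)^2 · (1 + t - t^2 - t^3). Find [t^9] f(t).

2

(1 + t^4 + t^6) has coefficients 1,0,0,0,1,0,1 for degrees 0…6.
(1 + t + t^2 + t^3 + t^4 + t^5) has coefficients 1,1,1,1,1,1,0,0,0,0 for degrees 0…9.
Multiplying by (1 + t^2)^2 gives running coefficients 1,1,3,3,4,4,3,3,1,1 for degrees 0…9.
Finally multiplying by (1 + t - t^2 - t^3), the product of all factors after the first has coefficients 1,2,3,4,3,2,0,-2,-3,-4 for degrees 0…9.
[t^9] = 1·(-4) + 1·2 + 1·4 = 2.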